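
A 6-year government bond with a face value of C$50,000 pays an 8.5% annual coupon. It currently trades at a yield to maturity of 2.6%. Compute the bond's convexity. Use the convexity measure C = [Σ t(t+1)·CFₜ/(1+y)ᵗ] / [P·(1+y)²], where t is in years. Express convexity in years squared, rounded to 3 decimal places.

With y = 0.026:
  t   CF        PV=CF/(1+0.026)^t    t·PV        t(t+1)·PV
  1     4,250.00     4,142.3002     4,142.3002       8,284.6004
  2     4,250.00     4,037.3296     8,074.6592      24,223.9777
  3     4,250.00     3,935.0191    11,805.0574      47,220.2295
  4     4,250.00     3,835.3013    15,341.2052      76,706.0259
  5     4,250.00     3,738.1104    18,690.5521     112,143.3127
  6    54,250.00    46,506.7058   279,040.2345   1,953,281.6416
  Σ                 66,194.7664   337,094.0086   2,221,859.7878
P = 66,194.7664.
Convexity = Σ t(t+1)·PV / [P·(1+y)²] = 2,221,859.7878 / (66,194.7664 × 1.052676) = 31.88587.

31.886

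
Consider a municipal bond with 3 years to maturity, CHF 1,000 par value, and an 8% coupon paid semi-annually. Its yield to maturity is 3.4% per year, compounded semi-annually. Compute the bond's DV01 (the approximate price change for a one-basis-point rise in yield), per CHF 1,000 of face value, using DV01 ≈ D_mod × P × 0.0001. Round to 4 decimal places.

CHF 0.3050

Periodic yield y = 0.017.
  t   CF        PV=CF/(1+0.017)^t    t·PV
  1        40.00        39.3314        39.3314
  2        40.00        38.6739        77.3478
  3        40.00        38.0274       114.0823
  4        40.00        37.3918       149.5671
  5        40.00        36.7667       183.8337
  6     1,040.00       939.9562     5,639.7373
  Σ                  1,130.1475     6,203.8997
P = 1,130.1475; D_Mac = 5.48946 half-year periods = 2.74473 yrs; D_mod = 2.69885 yrs.
DV01 ≈ 2.69885 × 1,130.1475 × 0.0001 = 0.305010.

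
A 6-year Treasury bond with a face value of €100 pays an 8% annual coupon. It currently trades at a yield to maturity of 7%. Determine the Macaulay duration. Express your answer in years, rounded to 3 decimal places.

5.018 years

Periodic yield y = 0.07. Discount each cash flow and weight by its year:
  t   CF        PV=CF/(1+0.07)^t    t·PV
  1         8.00         7.4766         7.4766
  2         8.00         6.9875        13.9750
  3         8.00         6.5304        19.5911
  4         8.00         6.1032        24.4126
  5         8.00         5.7039        28.5194
  6       108.00        71.9650       431.7898
  Σ                    104.7665       525.7647
Price P = Σ PV = 104.7665.
Macaulay duration = Σ(t·PV) / P = 525.7647 / 104.7665 = 5.01844 years.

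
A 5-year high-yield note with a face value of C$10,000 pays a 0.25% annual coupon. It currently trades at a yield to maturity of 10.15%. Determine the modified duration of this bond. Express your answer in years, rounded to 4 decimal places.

Periodic yield y = 0.1015. First find Macaulay duration:
  t   CF        PV=CF/(1+0.1015)^t    t·PV
  1        25.00        22.6963        22.6963
  2        25.00        20.6049        41.2098
  3        25.00        18.7062        56.1187
  4        25.00        16.9825        67.9301
  5    10,025.00     6,182.4680    30,912.3398
  Σ                  6,261.4580    31,100.2947
P = 6,261.4580; Macaulay duration = 31,100.2947 / 6,261.4580 = 4.96694 years.
Modified duration = D_Mac / (1 + y) = 4.96694 / 1.1015 = 4.50925 years.

4.5093 years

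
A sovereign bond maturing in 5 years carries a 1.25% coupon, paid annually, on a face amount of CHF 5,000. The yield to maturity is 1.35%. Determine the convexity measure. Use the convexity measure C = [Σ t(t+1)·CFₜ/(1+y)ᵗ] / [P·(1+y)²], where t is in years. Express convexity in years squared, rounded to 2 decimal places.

With y = 0.0135:
  t   CF        PV=CF/(1+0.0135)^t    t·PV        t(t+1)·PV
  1        62.50        61.6675        61.6675         123.3350
  2        62.50        60.8461       121.6921         365.0764
  3        62.50        60.0356       180.1068         720.4270
  4        62.50        59.2359       236.9436       1,184.7180
  5     5,062.50     4,734.1964    23,670.9820     142,025.8921
  Σ                  4,975.9814    24,271.3920     144,419.4485
P = 4,975.9814.
Convexity = Σ t(t+1)·PV / [P·(1+y)²] = 144,419.4485 / (4,975.9814 × 1.027182) = 28.25527.

28.26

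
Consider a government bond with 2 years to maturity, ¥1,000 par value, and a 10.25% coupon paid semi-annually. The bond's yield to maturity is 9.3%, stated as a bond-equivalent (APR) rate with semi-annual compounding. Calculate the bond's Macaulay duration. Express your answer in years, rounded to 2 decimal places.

1.86 years

Periodic yield y = 0.0465. Discount each cash flow and weight by its period:
  t   CF        PV=CF/(1+0.0465)^t    t·PV
  1        51.25        48.9728        48.9728
  2        51.25        46.7967        93.5934
  3        51.25        44.7174       134.1521
  4     1,051.25       876.4943     3,505.9771
  Σ                  1,016.9811     3,782.6953
Price P = Σ PV = 1,016.9811.
Macaulay duration = Σ(t·PV) / P = 3,782.6953 / 1,016.9811 = 3.71953 half-year periods.
In years: 3.71953 / 2 = 1.85977 years.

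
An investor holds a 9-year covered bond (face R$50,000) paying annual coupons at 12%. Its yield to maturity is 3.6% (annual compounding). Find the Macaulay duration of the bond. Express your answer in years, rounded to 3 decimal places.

Periodic yield y = 0.036. Discount each cash flow and weight by its year:
  t   CF        PV=CF/(1+0.036)^t    t·PV
  1     6,000.00     5,791.5058     5,791.5058
  2     6,000.00     5,590.2566    11,180.5131
  3     6,000.00     5,396.0005    16,188.0016
  4     6,000.00     5,208.4947    20,833.9789
  5     6,000.00     5,027.5046    25,137.5228
  6     6,000.00     4,852.8036    29,116.8218
  7     6,000.00     4,684.1734    32,789.2137
  8     6,000.00     4,521.4029    36,171.2231
  9    56,000.00    40,733.3593   366,600.2339
  Σ                 81,805.5014   543,809.0148
Price P = Σ PV = 81,805.5014.
Macaulay duration = Σ(t·PV) / P = 543,809.0148 / 81,805.5014 = 6.64758 years.

6.648 years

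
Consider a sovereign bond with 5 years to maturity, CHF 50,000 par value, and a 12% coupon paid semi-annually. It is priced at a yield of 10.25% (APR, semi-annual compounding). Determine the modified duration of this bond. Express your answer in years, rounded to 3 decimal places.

3.748 years

Periodic yield y = 0.05125. First find Macaulay duration:
  t   CF        PV=CF/(1+0.05125)^t    t·PV
  1     3,000.00     2,853.7455     2,853.7455
  2     3,000.00     2,714.6212     5,429.2424
  3     3,000.00     2,582.2794     7,746.8382
  4     3,000.00     2,456.3894     9,825.5577
  5     3,000.00     2,336.6368    11,683.1840
  6     3,000.00     2,222.7223    13,336.3337
  7     3,000.00     2,114.3613    14,800.5288
  8     3,000.00     2,011.2830    16,090.2641
  9     3,000.00     1,913.2300    17,219.0697
  10   53,000.00    32,152.5766   321,525.7660
  Σ                 53,357.8455   420,510.5300
P = 53,357.8455; Macaulay duration = 420,510.5300 / 53,357.8455 = 7.88095 half-year periods = 3.94048 years.
Modified duration = D_Mac / (1 + y) = 3.94048 / 1.05125 = 3.74837 years.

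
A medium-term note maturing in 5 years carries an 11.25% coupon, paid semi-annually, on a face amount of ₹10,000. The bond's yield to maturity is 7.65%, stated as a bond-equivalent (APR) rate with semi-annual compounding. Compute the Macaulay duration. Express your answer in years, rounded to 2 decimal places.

4.04 years

Periodic yield y = 0.03825. Discount each cash flow and weight by its period:
  t   CF        PV=CF/(1+0.03825)^t    t·PV
  1       562.50       541.7770       541.7770
  2       562.50       521.8175     1,043.6350
  3       562.50       502.5933     1,507.7799
  4       562.50       484.0774     1,936.3094
  5       562.50       466.2435     2,331.2177
  6       562.50       449.0667     2,694.4004
  7       562.50       432.5227     3,027.6592
  8       562.50       416.5882     3,332.7059
  9       562.50       401.2408     3,611.1670
  10   10,562.50     7,256.8363    72,568.3626
  Σ                 11,472.7635    92,595.0144
Price P = Σ PV = 11,472.7635.
Macaulay duration = Σ(t·PV) / P = 92,595.0144 / 11,472.7635 = 8.07086 half-year periods.
In years: 8.07086 / 2 = 4.03543 years.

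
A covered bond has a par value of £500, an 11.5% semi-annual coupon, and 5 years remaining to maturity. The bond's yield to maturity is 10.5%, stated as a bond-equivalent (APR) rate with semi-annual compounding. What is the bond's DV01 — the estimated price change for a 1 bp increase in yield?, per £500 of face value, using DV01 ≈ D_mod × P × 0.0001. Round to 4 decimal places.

Periodic yield y = 0.0525.
  t   CF        PV=CF/(1+0.0525)^t    t·PV
  1        28.75        27.3159        27.3159
  2        28.75        25.9534        51.9067
  3        28.75        24.6588        73.9763
  4        28.75        23.4288        93.7151
  5        28.75        22.2601       111.3006
  6        28.75        21.1497       126.8985
  7        28.75        20.0948       140.6634
  8        28.75        19.0924       152.7394
  9        28.75        18.1401       163.2606
  10      528.75       316.9782     3,169.7816
  Σ                    519.0721     4,111.5581
P = 519.0721; D_Mac = 7.92098 half-year periods = 3.96049 yrs; D_mod = 3.76293 yrs.
DV01 ≈ 3.76293 × 519.0721 × 0.0001 = 0.195323.

£0.1953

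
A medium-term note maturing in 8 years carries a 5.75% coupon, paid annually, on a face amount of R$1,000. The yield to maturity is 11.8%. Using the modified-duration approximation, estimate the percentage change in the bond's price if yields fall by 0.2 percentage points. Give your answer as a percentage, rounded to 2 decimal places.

+1.13%

Periodic yield y = 0.118. Modified duration first:
  t   CF        PV=CF/(1+0.118)^t    t·PV
  1        57.50        51.4311        51.4311
  2        57.50        46.0028        92.0056
  3        57.50        41.1474       123.4422
  4        57.50        36.8045       147.2179
  5        57.50        32.9199       164.5996
  6        57.50        29.4454       176.6722
  7        57.50        26.3375       184.3628
  8     1,057.50       433.2574     3,466.0589
  Σ                    697.3460     4,405.7903
P = 697.3460; D_Mac = 6.31794 yrs; D_mod = 6.31794/(1+0.118) = 5.65111 yrs.
ΔP/P ≈ -D_mod · Δy = -5.65111 × (-0.002) = +0.011302 = +1.1302%.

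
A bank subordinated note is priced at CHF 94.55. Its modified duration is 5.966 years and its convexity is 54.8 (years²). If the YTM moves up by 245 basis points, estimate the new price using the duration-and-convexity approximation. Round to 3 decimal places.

Duration effect: -D_mod·Δy = -5.966 × (+0.0245) = -0.146167
Convexity effect: ½·C·(Δy)² = 0.5 × 54.8 × (0.0245)² = +0.01644685
ΔP/P ≈ -0.146167 + 0.01644685 = -0.12972015
New price ≈ 94.55 × (1 - 0.12972015) = 82.2849598175.

CHF 82.285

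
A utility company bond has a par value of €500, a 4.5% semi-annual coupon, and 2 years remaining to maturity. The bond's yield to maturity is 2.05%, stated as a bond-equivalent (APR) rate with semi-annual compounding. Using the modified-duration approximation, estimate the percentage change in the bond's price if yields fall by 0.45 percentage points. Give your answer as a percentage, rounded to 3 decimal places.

+0.863%

Periodic yield y = 0.01025. Modified duration first:
  t   CF        PV=CF/(1+0.01025)^t    t·PV
  1        11.25        11.1359        11.1359
  2        11.25        11.0229        22.0457
  3        11.25        10.9110        32.7331
  4       511.25       490.8151     1,963.2603
  Σ                    523.8848     2,029.1750
P = 523.8848; D_Mac = 3.87332 half-year periods = 1.93666 yrs; D_mod = 1.93666/(1+0.01025) = 1.91701 yrs.
ΔP/P ≈ -D_mod · Δy = -1.91701 × (-0.0045) = +0.008627 = +0.8627%.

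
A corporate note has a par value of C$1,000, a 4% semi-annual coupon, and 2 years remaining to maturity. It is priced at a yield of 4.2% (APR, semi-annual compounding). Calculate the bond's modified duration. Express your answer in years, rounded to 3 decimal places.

1.902 years

Periodic yield y = 0.021. First find Macaulay duration:
  t   CF        PV=CF/(1+0.021)^t    t·PV
  1        20.00        19.5886        19.5886
  2        20.00        19.1857        38.3715
  3        20.00        18.7911        56.3734
  4     1,020.00       938.6360     3,754.5440
  Σ                    996.2015     3,868.8775
P = 996.2015; Macaulay duration = 3,868.8775 / 996.2015 = 3.88363 half-year periods = 1.94181 years.
Modified duration = D_Mac / (1 + y) = 1.94181 / 1.021 = 1.90188 years.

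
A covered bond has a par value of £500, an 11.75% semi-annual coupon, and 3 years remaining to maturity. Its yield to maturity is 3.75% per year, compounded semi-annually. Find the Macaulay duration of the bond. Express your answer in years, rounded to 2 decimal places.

2.66 years

Periodic yield y = 0.01875. Discount each cash flow and weight by its period:
  t   CF        PV=CF/(1+0.01875)^t    t·PV
  1       29.375        28.8344        28.8344
  2       29.375        28.3037        56.6073
  3       29.375        27.7827        83.3482
  4       29.375        27.2714       109.0856
  5       29.375        26.7695       133.8473
  6      529.375       473.5411     2,841.2467
  Σ                    612.5027     3,252.9695
Price P = Σ PV = 612.5027.
Macaulay duration = Σ(t·PV) / P = 3,252.9695 / 612.5027 = 5.31095 half-year periods.
In years: 5.31095 / 2 = 2.65547 years.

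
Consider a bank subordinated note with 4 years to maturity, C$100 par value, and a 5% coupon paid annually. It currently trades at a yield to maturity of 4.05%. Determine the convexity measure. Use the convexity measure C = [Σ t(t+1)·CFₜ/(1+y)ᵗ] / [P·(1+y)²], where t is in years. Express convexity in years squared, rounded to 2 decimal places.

With y = 0.0405:
  t   CF        PV=CF/(1+0.0405)^t    t·PV        t(t+1)·PV
  1         5.00         4.8054         4.8054           9.6108
  2         5.00         4.6183         9.2367          27.7100
  3         5.00         4.4386        13.3157          53.2629
  4       105.00        89.5820       358.3282       1,791.6409
  Σ                    103.4443       385.6860       1,882.2246
P = 103.4443.
Convexity = Σ t(t+1)·PV / [P·(1+y)²] = 1,882.2246 / (103.4443 × 1.082640) = 16.80663.

16.81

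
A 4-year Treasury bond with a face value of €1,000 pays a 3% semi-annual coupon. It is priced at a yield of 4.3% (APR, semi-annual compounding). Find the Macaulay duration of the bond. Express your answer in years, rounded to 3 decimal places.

3.793 years

Periodic yield y = 0.0215. Discount each cash flow and weight by its period:
  t   CF        PV=CF/(1+0.0215)^t    t·PV
  1        15.00        14.6843        14.6843
  2        15.00        14.3752        28.7504
  3        15.00        14.0727        42.2180
  4        15.00        13.7765        55.1059
  5        15.00        13.4865        67.4325
  6        15.00        13.2026        79.2159
  7        15.00        12.9248        90.4734
  8     1,015.00       856.1682     6,849.3453
  Σ                    952.6907     7,227.2256
Price P = Σ PV = 952.6907.
Macaulay duration = Σ(t·PV) / P = 7,227.2256 / 952.6907 = 7.58612 half-year periods.
In years: 7.58612 / 2 = 3.79306 years.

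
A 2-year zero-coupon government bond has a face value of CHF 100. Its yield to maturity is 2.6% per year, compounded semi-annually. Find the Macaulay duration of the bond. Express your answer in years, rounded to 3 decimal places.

A zero-coupon bond has a single cash flow at maturity, so its Macaulay duration equals its maturity: 2 years.
(Equivalently: 4 semi-annual periods ÷ 2 = 2 years.)

2.000 years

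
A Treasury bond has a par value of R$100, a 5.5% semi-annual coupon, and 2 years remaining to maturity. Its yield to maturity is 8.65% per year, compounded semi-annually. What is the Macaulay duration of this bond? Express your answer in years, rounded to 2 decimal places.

1.92 years

Periodic yield y = 0.04325. Discount each cash flow and weight by its period:
  t   CF        PV=CF/(1+0.04325)^t    t·PV
  1         2.75         2.6360         2.6360
  2         2.75         2.5267         5.0534
  3         2.75         2.4220         7.2659
  4       102.75        86.7418       346.9671
  Σ                     94.3264       361.9224
Price P = Σ PV = 94.3264.
Macaulay duration = Σ(t·PV) / P = 361.9224 / 94.3264 = 3.83691 half-year periods.
In years: 3.83691 / 2 = 1.91846 years.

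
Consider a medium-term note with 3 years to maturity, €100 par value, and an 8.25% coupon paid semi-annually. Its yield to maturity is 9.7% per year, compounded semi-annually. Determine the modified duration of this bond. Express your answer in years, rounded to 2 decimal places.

2.59 years

Periodic yield y = 0.0485. First find Macaulay duration:
  t   CF        PV=CF/(1+0.0485)^t    t·PV
  1        4.125         3.9342         3.9342
  2        4.125         3.7522         7.5044
  3        4.125         3.5786        10.7359
  4        4.125         3.4131        13.6524
  5        4.125         3.2552        16.2762
  6      104.125        78.3690       470.2141
  Σ                     96.3024       522.3172
P = 96.3024; Macaulay duration = 522.3172 / 96.3024 = 5.42372 half-year periods = 2.71186 years.
Modified duration = D_Mac / (1 + y) = 2.71186 / 1.0485 = 2.58642 years.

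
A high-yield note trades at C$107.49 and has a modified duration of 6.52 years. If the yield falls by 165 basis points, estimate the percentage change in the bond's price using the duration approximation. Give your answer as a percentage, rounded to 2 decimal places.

Duration approximation: ΔP/P ≈ -D_mod · Δy = -6.52 × (-0.0165) = +0.107580.
As a percentage: +10.7580%.

+10.76%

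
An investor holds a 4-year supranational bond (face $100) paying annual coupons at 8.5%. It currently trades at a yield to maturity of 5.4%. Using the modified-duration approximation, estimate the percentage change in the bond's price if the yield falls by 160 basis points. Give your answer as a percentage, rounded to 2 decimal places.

Periodic yield y = 0.054. Modified duration first:
  t   CF        PV=CF/(1+0.054)^t    t·PV
  1         8.50         8.0645         8.0645
  2         8.50         7.6513        15.3027
  3         8.50         7.2593        21.7780
  4       108.50        87.9159       351.6635
  Σ                    110.8911       396.8087
P = 110.8911; D_Mac = 3.57836 yrs; D_mod = 3.57836/(1+0.054) = 3.39503 yrs.
ΔP/P ≈ -D_mod · Δy = -3.39503 × (-0.016) = +0.054321 = +5.4321%.

+5.43%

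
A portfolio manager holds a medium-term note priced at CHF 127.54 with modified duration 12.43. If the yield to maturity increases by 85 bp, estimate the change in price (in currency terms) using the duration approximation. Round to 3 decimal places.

-CHF 13.475

Duration approximation: ΔP/P ≈ -D_mod · Δy = -12.43 × (+0.0085) = -0.105655.
ΔP ≈ 127.54 × (-0.105655) = -13.4752387.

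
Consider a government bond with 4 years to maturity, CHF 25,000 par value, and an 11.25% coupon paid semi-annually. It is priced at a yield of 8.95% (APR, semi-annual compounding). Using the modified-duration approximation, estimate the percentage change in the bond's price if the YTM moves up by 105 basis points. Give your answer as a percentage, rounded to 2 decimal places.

-3.37%

Periodic yield y = 0.04475. Modified duration first:
  t   CF        PV=CF/(1+0.04475)^t    t·PV
  1     1,406.25     1,346.0158     1,346.0158
  2     1,406.25     1,288.3616     2,576.7232
  3     1,406.25     1,233.1769     3,699.5308
  4     1,406.25     1,180.3560     4,721.4240
  5     1,406.25     1,129.7976     5,648.9879
  6     1,406.25     1,081.4047     6,488.4283
  7     1,406.25     1,035.0847     7,245.5927
  8    26,406.25    18,604.0583   148,832.4665
  Σ                 26,898.2556   180,559.1692
P = 26,898.2556; D_Mac = 6.71267 half-year periods = 3.35634 yrs; D_mod = 3.35634/(1+0.04475) = 3.21257 yrs.
ΔP/P ≈ -D_mod · Δy = -3.21257 × (+0.0105) = -0.033732 = -3.3732%.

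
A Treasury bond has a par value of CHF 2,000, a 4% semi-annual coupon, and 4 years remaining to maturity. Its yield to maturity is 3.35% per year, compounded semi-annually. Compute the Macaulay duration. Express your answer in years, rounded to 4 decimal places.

Periodic yield y = 0.01675. Discount each cash flow and weight by its period:
  t   CF        PV=CF/(1+0.01675)^t    t·PV
  1        40.00        39.3410        39.3410
  2        40.00        38.6929        77.3859
  3        40.00        38.0555       114.1665
  4        40.00        37.4286       149.7143
  5        40.00        36.8120       184.0599
  6        40.00        36.2055       217.2332
  7        40.00        35.6091       249.2635
  8     2,040.00     1,786.1450    14,289.1602
  Σ                  2,048.2896    15,320.3245
Price P = Σ PV = 2,048.2896.
Macaulay duration = Σ(t·PV) / P = 15,320.3245 / 2,048.2896 = 7.47957 half-year periods.
In years: 7.47957 / 2 = 3.73978 years.

3.7398 years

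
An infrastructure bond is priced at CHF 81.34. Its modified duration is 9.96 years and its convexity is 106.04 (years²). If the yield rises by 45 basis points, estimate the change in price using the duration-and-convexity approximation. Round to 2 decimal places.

-CHF 3.56

Duration effect: -D_mod·Δy = -9.96 × (+0.0045) = -0.044820
Convexity effect: ½·C·(Δy)² = 0.5 × 106.04 × (0.0045)² = +0.001073655
ΔP/P ≈ -0.044820 + 0.001073655 = -0.043746345
ΔP ≈ 81.34 × (-0.043746345) = -3.5583277023.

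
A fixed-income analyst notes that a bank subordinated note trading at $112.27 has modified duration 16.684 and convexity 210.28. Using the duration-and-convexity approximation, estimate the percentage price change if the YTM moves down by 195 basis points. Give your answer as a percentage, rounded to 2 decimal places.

Duration effect: -D_mod·Δy = -16.684 × (-0.0195) = +0.325338
Convexity effect: ½·C·(Δy)² = 0.5 × 210.28 × (-0.0195)² = +0.039979485
ΔP/P ≈ +0.325338 + 0.039979485 = +0.365317485
= +36.5317485%.

+36.53%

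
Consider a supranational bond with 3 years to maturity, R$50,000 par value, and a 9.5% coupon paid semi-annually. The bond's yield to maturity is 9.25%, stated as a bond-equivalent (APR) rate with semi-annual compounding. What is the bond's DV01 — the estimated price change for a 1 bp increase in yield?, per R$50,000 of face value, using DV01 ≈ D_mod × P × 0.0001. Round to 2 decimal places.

Periodic yield y = 0.04625.
  t   CF        PV=CF/(1+0.04625)^t    t·PV
  1     2,375.00     2,270.0119     2,270.0119
  2     2,375.00     2,169.6649     4,339.3299
  3     2,375.00     2,073.7538     6,221.2615
  4     2,375.00     1,982.0825     7,928.3301
  5     2,375.00     1,894.4636     9,472.3179
  6    52,375.00    39,931.0941   239,586.5646
  Σ                 50,321.0709   269,817.8159
P = 50,321.0709; D_Mac = 5.36193 half-year periods = 2.68096 yrs; D_mod = 2.56245 yrs.
DV01 ≈ 2.56245 × 50,321.0709 × 0.0001 = 12.894519.

R$12.89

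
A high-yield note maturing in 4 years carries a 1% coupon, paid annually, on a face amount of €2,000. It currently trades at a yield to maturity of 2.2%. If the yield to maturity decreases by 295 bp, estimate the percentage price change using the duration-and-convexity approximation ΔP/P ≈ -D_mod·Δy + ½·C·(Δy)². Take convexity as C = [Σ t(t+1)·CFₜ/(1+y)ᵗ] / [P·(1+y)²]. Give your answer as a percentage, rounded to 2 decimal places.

With y = 0.022:
  t   CF        PV=CF/(1+0.022)^t    t·PV        t(t+1)·PV
  1        20.00        19.5695        19.5695          39.1389
  2        20.00        19.1482        38.2964         114.8893
  3        20.00        18.7360        56.2081         224.8322
  4     2,020.00     1,851.6026     7,406.4105      37,032.0524
  Σ                  1,909.0563     7,520.4844      37,410.9128
P = 1,909.0563; D_Mac = 3.93937 yrs; D_mod = 3.85457 yrs; C = 18.76194.
Duration effect: -3.85457 × (-0.0295) = +0.113710
Convexity effect: 0.5 × 18.76194 × (-0.0295)² = +0.0081638
ΔP/P ≈ +0.113710 + 0.0081638 = +0.121874 = +12.1874%.

+12.19%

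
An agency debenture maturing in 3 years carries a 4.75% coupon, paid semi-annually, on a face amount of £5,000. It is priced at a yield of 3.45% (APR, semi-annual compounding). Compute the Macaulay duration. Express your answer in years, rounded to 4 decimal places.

2.8349 years

Periodic yield y = 0.01725. Discount each cash flow and weight by its period:
  t   CF        PV=CF/(1+0.01725)^t    t·PV
  1       118.75       116.7363       116.7363
  2       118.75       114.7567       229.5135
  3       118.75       112.8108       338.4323
  4       118.75       110.8978       443.5911
  5       118.75       109.0172       545.0861
  6     5,118.75     4,619.5293    27,717.1759
  Σ                  5,183.7481    29,390.5352
Price P = Σ PV = 5,183.7481.
Macaulay duration = Σ(t·PV) / P = 29,390.5352 / 5,183.7481 = 5.66975 half-year periods.
In years: 5.66975 / 2 = 2.83487 years.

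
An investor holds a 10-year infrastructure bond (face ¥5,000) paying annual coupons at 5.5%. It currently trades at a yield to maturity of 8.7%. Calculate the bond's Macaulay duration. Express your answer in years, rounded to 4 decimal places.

7.6602 years

Periodic yield y = 0.087. Discount each cash flow and weight by its year:
  t   CF        PV=CF/(1+0.087)^t    t·PV
  1       275.00       252.9899       252.9899
  2       275.00       232.7414       465.4828
  3       275.00       214.1135       642.3405
  4       275.00       196.9765       787.9062
  5       275.00       181.2112       906.0559
  6       275.00       166.7076     1,000.2457
  7       275.00       153.3649     1,073.5541
  8       275.00       141.0900     1,128.7203
  9       275.00       129.7976     1,168.1788
  10    5,275.00     2,290.4827    22,904.8274
  Σ                  3,959.4754    30,330.3014
Price P = Σ PV = 3,959.4754.
Macaulay duration = Σ(t·PV) / P = 30,330.3014 / 3,959.4754 = 7.66018 years.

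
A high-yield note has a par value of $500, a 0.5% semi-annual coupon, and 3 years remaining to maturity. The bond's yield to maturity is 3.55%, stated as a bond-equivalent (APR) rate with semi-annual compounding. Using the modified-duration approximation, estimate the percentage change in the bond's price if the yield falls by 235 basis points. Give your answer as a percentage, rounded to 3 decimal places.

+6.882%

Periodic yield y = 0.01775. Modified duration first:
  t   CF        PV=CF/(1+0.01775)^t    t·PV
  1         1.25         1.2282         1.2282
  2         1.25         1.2068         2.4136
  3         1.25         1.1857         3.5572
  4         1.25         1.1651         4.6602
  5         1.25         1.1447         5.7237
  6       501.25       451.0324     2,706.1943
  Σ                    456.9629     2,723.7771
P = 456.9629; D_Mac = 5.96061 half-year periods = 2.98030 yrs; D_mod = 2.98030/(1+0.01775) = 2.92833 yrs.
ΔP/P ≈ -D_mod · Δy = -2.92833 × (-0.0235) = +0.068816 = +6.8816%.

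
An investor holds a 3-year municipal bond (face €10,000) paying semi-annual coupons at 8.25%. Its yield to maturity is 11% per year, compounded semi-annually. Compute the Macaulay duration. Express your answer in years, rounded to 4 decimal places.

2.7062 years

Periodic yield y = 0.055. Discount each cash flow and weight by its period:
  t   CF        PV=CF/(1+0.055)^t    t·PV
  1       412.50       390.9953       390.9953
  2       412.50       370.6116       741.2232
  3       412.50       351.2906     1,053.8719
  4       412.50       332.9769     1,331.9076
  5       412.50       315.6179     1,578.0896
  6    10,412.50     7,551.6222    45,309.7334
  Σ                  9,313.1146    50,405.8211
Price P = Σ PV = 9,313.1146.
Macaulay duration = Σ(t·PV) / P = 50,405.8211 / 9,313.1146 = 5.41235 half-year periods.
In years: 5.41235 / 2 = 2.70617 years.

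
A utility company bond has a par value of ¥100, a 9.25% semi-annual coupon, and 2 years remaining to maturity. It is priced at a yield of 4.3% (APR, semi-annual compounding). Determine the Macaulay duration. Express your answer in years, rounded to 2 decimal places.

Periodic yield y = 0.0215. Discount each cash flow and weight by its period:
  t   CF        PV=CF/(1+0.0215)^t    t·PV
  1        4.625         4.5277         4.5277
  2        4.625         4.4324         8.8647
  3        4.625         4.3391        13.0172
  4      104.625        96.0908       384.3634
  Σ                    109.3899       410.7729
Price P = Σ PV = 109.3899.
Macaulay duration = Σ(t·PV) / P = 410.7729 / 109.3899 = 3.75513 half-year periods.
In years: 3.75513 / 2 = 1.87756 years.

1.88 years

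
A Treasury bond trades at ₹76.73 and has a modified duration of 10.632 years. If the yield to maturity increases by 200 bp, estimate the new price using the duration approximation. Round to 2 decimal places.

₹60.41

Duration approximation: ΔP/P ≈ -D_mod · Δy = -10.632 × (+0.02) = -0.212640.
New price ≈ 76.73 × (1 - 0.212640) = 60.4141328.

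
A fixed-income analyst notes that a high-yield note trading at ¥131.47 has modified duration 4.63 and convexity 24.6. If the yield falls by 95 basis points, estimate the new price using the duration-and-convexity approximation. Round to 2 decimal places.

¥137.40

Duration effect: -D_mod·Δy = -4.63 × (-0.0095) = +0.043985
Convexity effect: ½·C·(Δy)² = 0.5 × 24.6 × (-0.0095)² = +0.001110075
ΔP/P ≈ +0.043985 + 0.001110075 = +0.045095075
New price ≈ 131.47 × (1 + 0.045095075) = 137.39864951025.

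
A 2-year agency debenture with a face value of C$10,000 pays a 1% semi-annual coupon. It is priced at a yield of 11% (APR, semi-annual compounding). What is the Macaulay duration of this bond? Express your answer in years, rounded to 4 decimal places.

Periodic yield y = 0.055. Discount each cash flow and weight by its period:
  t   CF        PV=CF/(1+0.055)^t    t·PV
  1        50.00        47.3934        47.3934
  2        50.00        44.9226        89.8452
  3        50.00        42.5807       127.7420
  4    10,050.00     8,112.5283    32,450.1131
  Σ                  8,247.4249    32,715.0937
Price P = Σ PV = 8,247.4249.
Macaulay duration = Σ(t·PV) / P = 32,715.0937 / 8,247.4249 = 3.96670 half-year periods.
In years: 3.96670 / 2 = 1.98335 years.

1.9834 years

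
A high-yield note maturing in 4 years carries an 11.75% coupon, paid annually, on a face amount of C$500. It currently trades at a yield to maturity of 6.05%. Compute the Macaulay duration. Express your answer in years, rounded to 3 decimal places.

3.466 years

Periodic yield y = 0.0605. Discount each cash flow and weight by its year:
  t   CF        PV=CF/(1+0.0605)^t    t·PV
  1        58.75        55.3984        55.3984
  2        58.75        52.2380       104.4760
  3        58.75        49.2579       147.7737
  4       558.75       441.7483     1,766.9930
  Σ                    598.6425     2,074.6411
Price P = Σ PV = 598.6425.
Macaulay duration = Σ(t·PV) / P = 2,074.6411 / 598.6425 = 3.46558 years.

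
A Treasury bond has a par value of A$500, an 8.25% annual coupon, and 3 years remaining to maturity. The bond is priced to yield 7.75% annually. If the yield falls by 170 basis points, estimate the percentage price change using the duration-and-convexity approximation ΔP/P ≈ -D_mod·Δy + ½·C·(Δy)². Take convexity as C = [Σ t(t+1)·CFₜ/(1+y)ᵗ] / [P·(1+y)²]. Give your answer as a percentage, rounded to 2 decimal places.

With y = 0.0775:
  t   CF        PV=CF/(1+0.0775)^t    t·PV        t(t+1)·PV
  1        41.25        38.2831        38.2831          76.5661
  2        41.25        35.5295        71.0590         213.1771
  3       541.25       432.6593     1,297.9780       5,191.9120
  Σ                    506.4719     1,407.3201       5,481.6552
P = 506.4719; D_Mac = 2.77867 yrs; D_mod = 2.57882 yrs; C = 9.32227.
Duration effect: -2.57882 × (-0.017) = +0.043840
Convexity effect: 0.5 × 9.32227 × (-0.017)² = +0.0013471
ΔP/P ≈ +0.043840 + 0.0013471 = +0.045187 = +4.5187%.

+4.52%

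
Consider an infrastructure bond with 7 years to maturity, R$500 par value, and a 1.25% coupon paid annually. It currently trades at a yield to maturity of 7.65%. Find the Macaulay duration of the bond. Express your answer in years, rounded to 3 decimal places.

Periodic yield y = 0.0765. Discount each cash flow and weight by its year:
  t   CF        PV=CF/(1+0.0765)^t    t·PV
  1         6.25         5.8059         5.8059
  2         6.25         5.3933        10.7865
  3         6.25         5.0100        15.0300
  4         6.25         4.6540        18.6159
  5         6.25         4.3232        21.6162
  6         6.25         4.0160        24.0961
  7       506.25       302.1808     2,115.2653
  Σ                    331.3831     2,211.2159
Price P = Σ PV = 331.3831.
Macaulay duration = Σ(t·PV) / P = 2,211.2159 / 331.3831 = 6.67269 years.

6.673 years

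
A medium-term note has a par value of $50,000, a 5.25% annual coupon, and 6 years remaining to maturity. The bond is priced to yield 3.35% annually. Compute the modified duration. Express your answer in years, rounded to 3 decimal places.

5.165 years

Periodic yield y = 0.0335. First find Macaulay duration:
  t   CF        PV=CF/(1+0.0335)^t    t·PV
  1     2,625.00     2,539.9129     2,539.9129
  2     2,625.00     2,457.5839     4,915.1677
  3     2,625.00     2,377.9234     7,133.7703
  4     2,625.00     2,300.8451     9,203.3804
  5     2,625.00     2,226.2652    11,131.3261
  6    52,625.00    43,184.6320   259,107.7920
  Σ                 55,087.1625   294,031.3495
P = 55,087.1625; Macaulay duration = 294,031.3495 / 55,087.1625 = 5.33757 years.
Modified duration = D_Mac / (1 + y) = 5.33757 / 1.0335 = 5.16455 years.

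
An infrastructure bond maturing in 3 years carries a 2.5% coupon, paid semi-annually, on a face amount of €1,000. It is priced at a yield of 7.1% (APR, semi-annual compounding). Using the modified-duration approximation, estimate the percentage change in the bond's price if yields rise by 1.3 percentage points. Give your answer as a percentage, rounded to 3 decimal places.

Periodic yield y = 0.0355. Modified duration first:
  t   CF        PV=CF/(1+0.0355)^t    t·PV
  1        12.50        12.0715        12.0715
  2        12.50        11.6576        23.3152
  3        12.50        11.2580        33.7739
  4        12.50        10.8720        43.4880
  5        12.50        10.4993        52.4964
  6     1,012.50       821.2860     4,927.7159
  Σ                    877.6443     5,092.8609
P = 877.6443; D_Mac = 5.80288 half-year periods = 2.90144 yrs; D_mod = 2.90144/(1+0.0355) = 2.80197 yrs.
ΔP/P ≈ -D_mod · Δy = -2.80197 × (+0.013) = -0.036426 = -3.6426%.

-3.643%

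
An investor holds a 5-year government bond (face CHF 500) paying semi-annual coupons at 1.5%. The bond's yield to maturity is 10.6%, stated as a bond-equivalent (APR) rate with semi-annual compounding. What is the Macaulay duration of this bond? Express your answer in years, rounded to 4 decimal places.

Periodic yield y = 0.053. Discount each cash flow and weight by its period:
  t   CF        PV=CF/(1+0.053)^t    t·PV
  1         3.75         3.5613         3.5613
  2         3.75         3.3820         6.7640
  3         3.75         3.2118         9.6353
  4         3.75         3.0501        12.2005
  5         3.75         2.8966        14.4830
  6         3.75         2.7508        16.5049
  7         3.75         2.6124        18.2865
  8         3.75         2.4809        19.8470
  9         3.75         2.3560        21.2040
  10      503.75       300.5601     3,005.6011
  Σ                    326.8619     3,128.0877
Price P = Σ PV = 326.8619.
Macaulay duration = Σ(t·PV) / P = 3,128.0877 / 326.8619 = 9.57006 half-year periods.
In years: 9.57006 / 2 = 4.78503 years.

4.7850 years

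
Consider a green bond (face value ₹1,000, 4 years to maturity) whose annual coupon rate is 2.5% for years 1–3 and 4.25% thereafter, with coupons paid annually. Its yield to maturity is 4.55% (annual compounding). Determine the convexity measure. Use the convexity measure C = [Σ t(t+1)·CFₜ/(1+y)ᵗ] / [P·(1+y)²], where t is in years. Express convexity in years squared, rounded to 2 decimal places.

17.40

With y = 0.0455:
  t   CF        PV=CF/(1+0.0455)^t    t·PV        t(t+1)·PV
  1        25.00        23.9120        23.9120          47.8240
  2        25.00        22.8714        45.7427         137.2281
  3        25.00        21.8760        65.6280         262.5120
  4     1,042.50       872.5291     3,490.1164      17,450.5818
  Σ                    941.1884     3,625.3991      17,898.1459
P = 941.1884.
Convexity = Σ t(t+1)·PV / [P·(1+y)²] = 17,898.1459 / (941.1884 × 1.093070) = 17.39736.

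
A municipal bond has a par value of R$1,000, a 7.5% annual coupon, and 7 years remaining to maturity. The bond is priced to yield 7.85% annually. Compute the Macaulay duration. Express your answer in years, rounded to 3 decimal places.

Periodic yield y = 0.0785. Discount each cash flow and weight by its year:
  t   CF        PV=CF/(1+0.0785)^t    t·PV
  1        75.00        69.5410        69.5410
  2        75.00        64.4794       128.9588
  3        75.00        59.7862       179.3585
  4        75.00        55.4346       221.7383
  5        75.00        51.3997       256.9985
  6        75.00        47.6585       285.9510
  7     1,075.00       633.3845     4,433.6914
  Σ                    981.6838     5,576.2375
Price P = Σ PV = 981.6838.
Macaulay duration = Σ(t·PV) / P = 5,576.2375 / 981.6838 = 5.68028 years.

5.680 years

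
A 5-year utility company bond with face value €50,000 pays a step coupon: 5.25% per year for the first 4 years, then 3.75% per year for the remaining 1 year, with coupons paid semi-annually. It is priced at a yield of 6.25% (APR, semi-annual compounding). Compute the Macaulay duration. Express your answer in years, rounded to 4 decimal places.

Periodic yield y = 0.03125. Discount each cash flow and weight by its period:
  t   CF        PV=CF/(1+0.03125)^t    t·PV
  1     1,312.50     1,272.7273     1,272.7273
  2     1,312.50     1,234.1598     2,468.3196
  3     1,312.50     1,196.7610     3,590.2830
  4     1,312.50     1,160.4955     4,641.9821
  5     1,312.50     1,125.3290     5,626.6449
  6     1,312.50     1,091.2281     6,547.3686
  7     1,312.50     1,058.1606     7,407.1241
  8     1,312.50     1,026.0951     8,208.7609
  9       937.50       710.7152     6,396.4371
  10   50,937.50    37,445.3600   374,453.6002
  Σ                 47,321.0316   420,613.2477
Price P = Σ PV = 47,321.0316.
Macaulay duration = Σ(t·PV) / P = 420,613.2477 / 47,321.0316 = 8.88851 half-year periods.
In years: 8.88851 / 2 = 4.44425 years.

4.4443 years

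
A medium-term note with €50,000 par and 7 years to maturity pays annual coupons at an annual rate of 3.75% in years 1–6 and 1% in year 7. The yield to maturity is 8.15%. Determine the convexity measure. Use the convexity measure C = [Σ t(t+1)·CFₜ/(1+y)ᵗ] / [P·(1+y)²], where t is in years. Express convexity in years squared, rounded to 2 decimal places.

With y = 0.0815:
  t   CF        PV=CF/(1+0.0815)^t    t·PV        t(t+1)·PV
  1     1,875.00     1,733.7032     1,733.7032       3,467.4064
  2     1,875.00     1,603.0543     3,206.1085       9,618.3256
  3     1,875.00     1,482.2508     4,446.7525      17,787.0099
  4     1,875.00     1,370.5509     5,482.2037      27,411.0185
  5     1,875.00     1,267.2685     6,336.3427      38,018.0562
  6     1,875.00     1,171.7693     7,030.6160      49,214.3122
  7    50,500.00    29,181.3723   204,269.6062   1,634,156.8498
  Σ                 37,809.9694   232,505.3328   1,779,672.9785
P = 37,809.9694.
Convexity = Σ t(t+1)·PV / [P·(1+y)²] = 1,779,672.9785 / (37,809.9694 × 1.169642) = 40.24212.

40.24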